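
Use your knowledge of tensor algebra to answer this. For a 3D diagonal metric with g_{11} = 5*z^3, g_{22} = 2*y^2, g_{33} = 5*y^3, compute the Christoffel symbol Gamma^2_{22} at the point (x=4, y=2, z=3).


For a diagonal metric, Gamma^k_{ij} = (1/2) g^{kk} (dg_{ik}/dx_j + dg_{jk}/dx_i - dg_{ij}/dx_k).
The metric is diagonal, so g_{ab} = 0 for a != b.
At the given point: g_{11} = 135, g_{22} = 8, g_{33} = 40
g^{22} = 1/8
dg_{22}/dx_2 = dg_{22}/dx_2 = 8
dg_{22}/dx_2 = dg_{22}/dx_2 = 8
dg_{22}/dx_2 = dg_{22}/dx_2 = 8
Numerator = 8 + 8 - 8 = 8
Gamma^2_{22} = 8 / (2 * 8) = 1/2

1/2


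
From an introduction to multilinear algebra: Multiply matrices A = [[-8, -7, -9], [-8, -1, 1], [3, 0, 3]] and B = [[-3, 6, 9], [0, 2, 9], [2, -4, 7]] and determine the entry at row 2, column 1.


(AB)_{ij} = sum_k A_{ik} B_{kj}.
For i=2, j=1:
A_{21} * B_{11} = -8 * -3 = 24
A_{22} * B_{21} = -1 * 0 = 0
A_{23} * B_{31} = 1 * 2 = 2
Sum = 24 + 0 + 2 = 26

26


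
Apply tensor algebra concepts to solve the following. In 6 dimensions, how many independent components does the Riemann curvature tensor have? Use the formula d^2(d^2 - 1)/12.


The Riemann tensor in d dimensions has d^2(d^2 - 1)/12 independent components.
d = 6, so d^2 = 36
d^2 - 1 = 35
d^2(d^2 - 1) = 36 * 35 = 1260
Divide by 12: 1260 / 12 = 105

105


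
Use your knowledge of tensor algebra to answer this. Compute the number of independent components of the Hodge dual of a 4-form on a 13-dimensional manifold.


The Hodge dual of a p-form on an n-dimensional manifold is an (n-p)-form.
n = 13, p = 4, so dual degree = 13 - 4 = 9
The number of components is C(n, n-p) = C(13, 9) = 715

715


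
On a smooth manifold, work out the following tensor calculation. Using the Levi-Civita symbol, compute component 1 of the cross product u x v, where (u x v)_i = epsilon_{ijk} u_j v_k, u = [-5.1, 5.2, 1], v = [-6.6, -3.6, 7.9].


(u x v)_1 = sum_{j,k} epsilon_{1jk} u_j v_k. Only permutations of (1,2,3) contribute; the two non-zero terms are:
eps_{123} u_2 v_3 = 1 * 5.2 * 7.9 = 41.08
eps_{132} u_3 v_2 = -1 * 1 * -3.6 = 3.6
(u x v)_1 = 44.68

44.68


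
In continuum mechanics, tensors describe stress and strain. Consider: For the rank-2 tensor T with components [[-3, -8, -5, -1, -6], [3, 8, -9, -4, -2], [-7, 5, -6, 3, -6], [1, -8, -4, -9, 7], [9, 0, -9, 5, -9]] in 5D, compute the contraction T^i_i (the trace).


The contraction (trace) of a rank-2 tensor is the sum of its diagonal elements.
Diagonal entries: A[1,1] = -3, A[2,2] = 8, A[3,3] = -6, A[4,4] = -9, A[5,5] = -9
Tr(A) = -3 + 8 + -6 + -9 + -9 = -19

-19


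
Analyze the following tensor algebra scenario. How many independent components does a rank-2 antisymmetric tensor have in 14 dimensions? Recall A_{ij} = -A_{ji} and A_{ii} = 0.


An antisymmetric rank-2 tensor satisfies A_{ij} = -A_{ji}, so diagonal entries are zero.
The independent components are the upper-triangular entries: C(n, 2) = n(n-1)/2.
n = 14
C(14, 2) = 14 * 13 / 2 = 182 / 2 = 91

91


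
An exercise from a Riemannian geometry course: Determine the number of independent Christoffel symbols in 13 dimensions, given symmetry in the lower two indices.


Christoffel symbols Gamma^k_{ij} are symmetric in i,j, so there are d * d(d+1)/2 independent symbols.
d = 13
d(d+1)/2 = 13 * 14 / 2 = 91
Total = 13 * 91 = 1183

1183


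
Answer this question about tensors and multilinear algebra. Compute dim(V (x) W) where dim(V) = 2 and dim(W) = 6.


The dimension of a tensor product is the product of dimensions.
dim(V) = 2, dim(W) = 6
dim(V (x) W) = 2 * 6 = 12

12


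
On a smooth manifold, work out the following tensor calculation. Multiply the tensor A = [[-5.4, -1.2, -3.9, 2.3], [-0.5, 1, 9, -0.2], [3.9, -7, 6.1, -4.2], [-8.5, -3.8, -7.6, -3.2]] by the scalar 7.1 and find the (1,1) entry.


Scalar multiplication: (cA)_{ij} = c * A_{ij}.
c = 7.1
A_{11} = -5.4
(cA)_{11} = 7.1 * -5.4 = -38.34

-38.34


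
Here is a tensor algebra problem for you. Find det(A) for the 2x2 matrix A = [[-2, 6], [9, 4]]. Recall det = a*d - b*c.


For a 2x2 matrix [[a, b], [c, d]], det = a*d - b*c.
a = -2, b = 6, c = 9, d = 4
a*d = -2 * 4 = -8
b*c = 6 * 9 = 54
det = -8 - 54 = -62

-62


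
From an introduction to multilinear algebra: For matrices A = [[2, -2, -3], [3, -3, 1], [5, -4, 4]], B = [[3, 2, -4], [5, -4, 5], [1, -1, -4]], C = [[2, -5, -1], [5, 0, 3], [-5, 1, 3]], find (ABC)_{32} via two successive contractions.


(ABC)_{32} = sum_m (AB)_{3m} C_{m2}. First compute row 3 of AB.
(AB)_{31} = 5*3 + -4*5 + 4*1 = -1
(AB)_{32} = 5*2 + -4*-4 + 4*-1 = 22
(AB)_{33} = 5*-4 + -4*5 + 4*-4 = -56
Now contract with column 2 of C:
(AB)_{31} * C_{12} = -1 * -5 = 5
(AB)_{32} * C_{22} = 22 * 0 = 0
(AB)_{33} * C_{32} = -56 * 1 = -56
(ABC)_{32} = 5 + 0 + -56 = -51

-51


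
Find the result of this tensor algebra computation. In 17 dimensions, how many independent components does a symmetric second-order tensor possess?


A symmetric rank-2 tensor in d dimensions has d(d+1)/2 independent components.
d = 17
d(d+1)/2 = 17 * 18 / 2 = 306 / 2 = 153

153


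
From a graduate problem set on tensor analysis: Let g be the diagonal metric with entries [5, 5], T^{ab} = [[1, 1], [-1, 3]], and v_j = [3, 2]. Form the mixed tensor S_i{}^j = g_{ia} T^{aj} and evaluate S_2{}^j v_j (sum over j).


Step 1: lower the first index. For a diagonal metric, g_{ia} T^{aj} = g_{ii} T^{ij} (no sum on i).
g_{22} = 5
S_2{}^1 = 5 * T^{21} = 5 * -1 = -5
S_2{}^2 = 5 * T^{22} = 5 * 3 = 15
Step 2: contract S_2{}^j with v_j.
S_2{}^1 * v_1 = -5 * 3 = -15
S_2{}^2 * v_2 = 15 * 2 = 30
Result = -15 + 30 = 15

15


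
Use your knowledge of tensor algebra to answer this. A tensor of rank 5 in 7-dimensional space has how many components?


The number of components of a rank-r tensor in d dimensions is d^r.
Here d = 7 and r = 5.
7^5 = 16807

16807


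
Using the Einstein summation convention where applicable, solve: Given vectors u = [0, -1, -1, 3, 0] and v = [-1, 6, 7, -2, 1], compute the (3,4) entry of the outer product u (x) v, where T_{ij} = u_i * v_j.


The outer product entry T_{ij} = u_i * v_j.
We need i=3, j=4.
u_3 = -1, v_4 = -2
T_{3,4} = -1 * -2 = 2

2


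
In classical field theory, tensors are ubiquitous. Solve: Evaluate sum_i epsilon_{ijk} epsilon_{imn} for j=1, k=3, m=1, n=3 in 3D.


Using the identity: epsilon_{ijk} epsilon_{imn} = delta_{jm} delta_{kn} - delta_{jn} delta_{km}.
delta_{11} = 1
delta_{33} = 1
delta_{13} = 0
delta_{31} = 0
Result = 1 * 1 - 0 * 0 = 1 - 0 = 1

1


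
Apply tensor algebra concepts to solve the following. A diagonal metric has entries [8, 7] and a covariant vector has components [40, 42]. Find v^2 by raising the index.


To raise an index with a diagonal metric: v^i = v_i / g_{ii}.
For index 2: v_2 = 42, g_{22} = 7
v^2 = 42 / 7 = 6

6


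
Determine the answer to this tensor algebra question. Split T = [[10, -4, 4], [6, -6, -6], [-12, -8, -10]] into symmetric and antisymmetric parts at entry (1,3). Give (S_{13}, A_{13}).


T_{13} = 4
T_{31} = -12
S_{13} = (4 + -12)/2 = -8/2 = -4
A_{13} = (4 - -12)/2 = 16/2 = 8
Check: S + A = -4 + 8 = 4 = T_{13}.

(-4, 8)


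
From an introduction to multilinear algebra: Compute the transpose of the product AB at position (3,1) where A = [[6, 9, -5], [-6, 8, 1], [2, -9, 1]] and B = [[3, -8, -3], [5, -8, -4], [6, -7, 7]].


(AB)^T_{ij} = (AB)_{ji} = sum_k A_{jk} B_{ki}.
For i=3, j=1 we need (AB)_{13}:
A_{11} * B_{13} = 6 * -3 = -18
A_{12} * B_{23} = 9 * -4 = -36
A_{13} * B_{33} = -5 * 7 = -35
Sum = -18 + -36 + -35 = -89

-89


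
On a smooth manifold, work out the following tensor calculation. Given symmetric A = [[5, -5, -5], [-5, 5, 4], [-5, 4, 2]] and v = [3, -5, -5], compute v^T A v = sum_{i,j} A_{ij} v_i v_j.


First compute Av:
(Av)_1 = 5*3 + -5*-5 + -5*-5 = 65
(Av)_2 = -5*3 + 5*-5 + 4*-5 = -60
(Av)_3 = -5*3 + 4*-5 + 2*-5 = -45
Av = [65, -60, -45]
Then v^T (Av) = 3*65 + -5*-60 + -5*-45
= 195 + 300 + 225 = 720

720


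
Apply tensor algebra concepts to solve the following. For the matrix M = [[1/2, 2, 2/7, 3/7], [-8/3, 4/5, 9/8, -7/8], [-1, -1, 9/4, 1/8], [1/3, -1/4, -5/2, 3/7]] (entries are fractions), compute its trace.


The trace is the sum of diagonal entries.
Diagonal: M[1,1] = 1/2, M[2,2] = 4/5, M[3,3] = 9/4, M[4,4] = 3/7
Tr(M) = 1/2 + 4/5 + 9/4 + 3/7
Computing step by step:
After adding M[1,1]: 1/2
After adding M[2,2]: 13/10
After adding M[3,3]: 71/20
After adding M[4,4]: 557/140
Tr(M) = 557/140

557/140


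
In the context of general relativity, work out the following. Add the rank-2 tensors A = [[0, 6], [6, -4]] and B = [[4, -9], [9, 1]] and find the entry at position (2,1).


Tensor addition is component-wise: (A + B)_{ij} = A_{ij} + B_{ij}.
A_{21} = 6
B_{21} = 9
(A + B)_{21} = 6 + 9 = 15

15


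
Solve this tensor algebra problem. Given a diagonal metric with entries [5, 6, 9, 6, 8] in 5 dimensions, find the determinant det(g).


For a diagonal metric, the determinant is the product of diagonal entries.
Diagonal entries: 5, 6, 9, 6, 8
det(g) = 5 * 6 * 9 * 6 * 8 = 12960

12960


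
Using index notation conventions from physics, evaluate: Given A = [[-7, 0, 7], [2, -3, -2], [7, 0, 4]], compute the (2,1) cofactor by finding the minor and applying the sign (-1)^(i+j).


To find cofactor C_{21}, delete row 2 and column 1.
The resulting 2x2 submatrix is: [[0, 7], [0, 4]]
Minor M_{21} = 0*4 - 7*0
  = 0 - 0 = 0
Sign = (-1)^(2+1) = (-1)^3 = -1
Cofactor C_{21} = -1 * 0 = 0

0


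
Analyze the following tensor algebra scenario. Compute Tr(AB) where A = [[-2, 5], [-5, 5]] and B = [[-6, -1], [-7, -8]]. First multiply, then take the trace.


Tr(AB) = sum_i (AB)_{ii} where (AB)_{ii} = sum_k A_{ik} B_{ki}.
(AB)_{11} = -2*-6 + 5*-7 = -23
(AB)_{22} = -5*-1 + 5*-8 = -35
Tr(AB) = -23 + -35 = -58

-58


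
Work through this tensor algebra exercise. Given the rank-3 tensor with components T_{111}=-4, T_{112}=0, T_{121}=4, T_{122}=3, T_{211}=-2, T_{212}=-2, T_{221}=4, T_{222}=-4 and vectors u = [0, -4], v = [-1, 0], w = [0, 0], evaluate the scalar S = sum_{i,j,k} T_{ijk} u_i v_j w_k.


S = sum over i,j,k of T_{ijk} u_i v_j w_k. Expanding all 8 terms:
T_{111}*u_1*v_1*w_1 = -4*0*-1*0 = 0  (running total: 0)
T_{112}*u_1*v_1*w_2 = 0*0*-1*0 = 0  (running total: 0)
T_{121}*u_1*v_2*w_1 = 4*0*0*0 = 0  (running total: 0)
T_{122}*u_1*v_2*w_2 = 3*0*0*0 = 0  (running total: 0)
T_{211}*u_2*v_1*w_1 = -2*-4*-1*0 = 0  (running total: 0)
T_{212}*u_2*v_1*w_2 = -2*-4*-1*0 = 0  (running total: 0)
T_{221}*u_2*v_2*w_1 = 4*-4*0*0 = 0  (running total: 0)
T_{222}*u_2*v_2*w_2 = -4*-4*0*0 = 0  (running total: 0)
S = 0

0


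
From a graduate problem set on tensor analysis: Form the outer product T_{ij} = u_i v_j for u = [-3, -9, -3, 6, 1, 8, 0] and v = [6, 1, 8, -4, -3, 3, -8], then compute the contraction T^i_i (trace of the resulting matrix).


The outer product gives T_{ij} = u_i v_j.
The trace (contraction) is Tr(T) = sum_i T_{ii} = sum_i u_i v_i.
Diagonal entries:
T_{11} = u_1 * v_1 = -3 * 6 = -18
T_{22} = u_2 * v_2 = -9 * 1 = -9
T_{33} = u_3 * v_3 = -3 * 8 = -24
T_{44} = u_4 * v_4 = 6 * -4 = -24
T_{55} = u_5 * v_5 = 1 * -3 = -3
T_{66} = u_6 * v_6 = 8 * 3 = 24
T_{77} = u_7 * v_7 = 0 * -8 = 0
Tr(T) = -18 + -9 + -24 + -24 + -3 + 24 + 0 = -54

-54


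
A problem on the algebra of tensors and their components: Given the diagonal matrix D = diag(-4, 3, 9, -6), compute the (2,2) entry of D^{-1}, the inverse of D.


For a diagonal matrix, the inverse has entries (D^{-1})_{ii} = 1/d_{ii}.
The diagonal entries are: d_{11} = -4, d_{22} = 3, d_{33} = 9, d_{44} = -6
We need (D^{-1})_{22} = 1/d_{22} = 1/3 = 1/3

1/3


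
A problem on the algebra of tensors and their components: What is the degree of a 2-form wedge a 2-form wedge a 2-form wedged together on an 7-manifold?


The degree of a wedge product is the sum of the degrees of the individual forms.
Degrees: 2, 2, 2
Total degree = 2 + 2 + 2 = 6

6


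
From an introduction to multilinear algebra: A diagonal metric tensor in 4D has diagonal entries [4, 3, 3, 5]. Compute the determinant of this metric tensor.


For a diagonal metric, the determinant is the product of diagonal entries.
Diagonal entries: 4, 3, 3, 5
det(g) = 4 * 3 * 3 * 5 = 180

180


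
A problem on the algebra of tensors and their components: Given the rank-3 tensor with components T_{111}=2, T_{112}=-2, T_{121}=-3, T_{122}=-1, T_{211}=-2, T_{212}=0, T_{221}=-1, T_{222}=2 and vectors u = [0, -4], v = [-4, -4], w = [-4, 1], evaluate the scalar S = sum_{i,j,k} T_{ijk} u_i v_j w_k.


S = sum over i,j,k of T_{ijk} u_i v_j w_k. Expanding all 8 terms:
T_{111}*u_1*v_1*w_1 = 2*0*-4*-4 = 0  (running total: 0)
T_{112}*u_1*v_1*w_2 = -2*0*-4*1 = 0  (running total: 0)
T_{121}*u_1*v_2*w_1 = -3*0*-4*-4 = 0  (running total: 0)
T_{122}*u_1*v_2*w_2 = -1*0*-4*1 = 0  (running total: 0)
T_{211}*u_2*v_1*w_1 = -2*-4*-4*-4 = 128  (running total: 128)
T_{212}*u_2*v_1*w_2 = 0*-4*-4*1 = 0  (running total: 128)
T_{221}*u_2*v_2*w_1 = -1*-4*-4*-4 = 64  (running total: 192)
T_{222}*u_2*v_2*w_2 = 2*-4*-4*1 = 32  (running total: 224)
S = 224

224


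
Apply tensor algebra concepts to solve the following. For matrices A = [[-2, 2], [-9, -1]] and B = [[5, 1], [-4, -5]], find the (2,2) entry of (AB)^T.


(AB)^T_{ij} = (AB)_{ji} = sum_k A_{jk} B_{ki}.
For i=2, j=2 we need (AB)_{22}:
A_{21} * B_{12} = -9 * 1 = -9
A_{22} * B_{22} = -1 * -5 = 5
Sum = -9 + 5 = -4

-4


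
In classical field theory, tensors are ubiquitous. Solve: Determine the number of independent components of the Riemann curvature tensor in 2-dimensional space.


The Riemann tensor in d dimensions has d^2(d^2 - 1)/12 independent components.
d = 2, so d^2 = 4
d^2 - 1 = 3
d^2(d^2 - 1) = 4 * 3 = 12
Divide by 12: 12 / 12 = 1

1


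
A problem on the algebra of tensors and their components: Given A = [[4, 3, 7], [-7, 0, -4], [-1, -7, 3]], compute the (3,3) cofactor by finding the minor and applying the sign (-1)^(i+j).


To find cofactor C_{33}, delete row 3 and column 3.
The resulting 2x2 submatrix is: [[4, 3], [-7, 0]]
Minor M_{33} = 4*0 - 3*-7
  = 0 - -21 = 21
Sign = (-1)^(3+3) = (-1)^6 = 1
Cofactor C_{33} = 1 * 21 = 21

21


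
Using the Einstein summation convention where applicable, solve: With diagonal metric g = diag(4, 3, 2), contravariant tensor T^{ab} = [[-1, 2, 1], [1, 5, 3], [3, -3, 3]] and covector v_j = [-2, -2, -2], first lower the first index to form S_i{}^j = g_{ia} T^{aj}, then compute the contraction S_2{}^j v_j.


Step 1: lower the first index. For a diagonal metric, g_{ia} T^{aj} = g_{ii} T^{ij} (no sum on i).
g_{22} = 3
S_2{}^1 = 3 * T^{21} = 3 * 1 = 3
S_2{}^2 = 3 * T^{22} = 3 * 5 = 15
S_2{}^3 = 3 * T^{23} = 3 * 3 = 9
Step 2: contract S_2{}^j with v_j.
S_2{}^1 * v_1 = 3 * -2 = -6
S_2{}^2 * v_2 = 15 * -2 = -30
S_2{}^3 * v_3 = 9 * -2 = -18
Result = -6 + -30 + -18 = -54

-54


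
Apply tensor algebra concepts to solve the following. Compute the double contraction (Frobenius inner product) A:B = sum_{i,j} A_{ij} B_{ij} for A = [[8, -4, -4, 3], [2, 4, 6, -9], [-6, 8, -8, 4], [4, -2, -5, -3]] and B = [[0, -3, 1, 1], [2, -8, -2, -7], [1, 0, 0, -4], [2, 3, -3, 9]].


A:B = sum over all i,j of A_{ij} * B_{ij}.
Row 1: 8*0=0, -4*-3=12, -4*1=-4, 3*1=3 => row sum = 11
Row 2: 2*2=4, 4*-8=-32, 6*-2=-12, -9*-7=63 => row sum = 23
Row 3: -6*1=-6, 8*0=0, -8*0=0, 4*-4=-16 => row sum = -22
Row 4: 4*2=8, -2*3=-6, -5*-3=15, -3*9=-27 => row sum = -10
Total = 11 + 23 + -22 + -10 = 2

2


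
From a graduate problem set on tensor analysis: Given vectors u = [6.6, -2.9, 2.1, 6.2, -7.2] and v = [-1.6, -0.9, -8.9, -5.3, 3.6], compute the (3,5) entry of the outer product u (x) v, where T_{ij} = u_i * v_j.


The outer product entry T_{ij} = u_i * v_j.
We need i=3, j=5.
u_3 = 2.1, v_5 = 3.6
T_{3,5} = 2.1 * 3.6 = 7.56

7.56


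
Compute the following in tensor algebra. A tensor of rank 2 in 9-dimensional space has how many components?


The number of components of a rank-r tensor in d dimensions is d^r.
Here d = 9 and r = 2.
9^2 = 81

81


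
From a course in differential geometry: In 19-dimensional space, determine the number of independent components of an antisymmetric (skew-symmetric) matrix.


An antisymmetric rank-2 tensor satisfies A_{ij} = -A_{ji}, so diagonal entries are zero.
The independent components are the upper-triangular entries: C(n, 2) = n(n-1)/2.
n = 19
C(19, 2) = 19 * 18 / 2 = 342 / 2 = 171

171


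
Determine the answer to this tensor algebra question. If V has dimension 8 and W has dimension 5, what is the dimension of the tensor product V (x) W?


The dimension of a tensor product is the product of dimensions.
dim(V) = 8, dim(W) = 5
dim(V (x) W) = 8 * 5 = 40

40


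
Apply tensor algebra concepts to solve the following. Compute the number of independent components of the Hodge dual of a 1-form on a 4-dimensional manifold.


The Hodge dual of a p-form on an n-dimensional manifold is an (n-p)-form.
n = 4, p = 1, so dual degree = 4 - 1 = 3
The number of components is C(n, n-p) = C(4, 3) = 4

4


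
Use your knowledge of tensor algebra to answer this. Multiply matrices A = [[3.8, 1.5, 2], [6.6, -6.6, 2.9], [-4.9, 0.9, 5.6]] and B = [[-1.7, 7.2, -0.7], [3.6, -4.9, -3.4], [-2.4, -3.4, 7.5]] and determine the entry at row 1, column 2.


(AB)_{ij} = sum_k A_{ik} B_{kj}.
For i=1, j=2:
A_{11} * B_{12} = 3.8 * 7.2 = 27.36
A_{12} * B_{22} = 1.5 * -4.9 = -7.35
A_{13} * B_{32} = 2 * -3.4 = -6.8
Sum = 27.36 + -7.35 + -6.8 = 13.21

13.21


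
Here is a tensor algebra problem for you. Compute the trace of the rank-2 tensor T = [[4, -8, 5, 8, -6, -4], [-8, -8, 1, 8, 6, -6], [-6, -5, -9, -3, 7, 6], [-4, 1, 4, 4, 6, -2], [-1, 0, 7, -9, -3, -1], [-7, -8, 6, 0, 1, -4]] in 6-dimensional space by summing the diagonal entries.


The contraction (trace) of a rank-2 tensor is the sum of its diagonal elements.
Diagonal entries: A[1,1] = 4, A[2,2] = -8, A[3,3] = -9, A[4,4] = 4, A[5,5] = -3, A[6,6] = -4
Tr(A) = 4 + -8 + -9 + 4 + -3 + -4 = -16

-16


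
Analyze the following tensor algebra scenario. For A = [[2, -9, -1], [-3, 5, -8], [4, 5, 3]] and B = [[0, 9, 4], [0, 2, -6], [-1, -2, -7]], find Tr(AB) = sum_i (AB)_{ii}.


Tr(AB) = sum_i (AB)_{ii} where (AB)_{ii} = sum_k A_{ik} B_{ki}.
(AB)_{11} = 2*0 + -9*0 + -1*-1 = 1
(AB)_{22} = -3*9 + 5*2 + -8*-2 = -1
(AB)_{33} = 4*4 + 5*-6 + 3*-7 = -35
Tr(AB) = 1 + -1 + -35 = -35

-35


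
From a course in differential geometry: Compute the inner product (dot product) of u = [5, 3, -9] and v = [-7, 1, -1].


The inner product u . v = sum of u_i * v_i.
Term-by-term: 5 * -7, 3 * 1, -9 * -1
Products: -35, 3, 9
Sum = -35 + 3 + 9 = -23

-23


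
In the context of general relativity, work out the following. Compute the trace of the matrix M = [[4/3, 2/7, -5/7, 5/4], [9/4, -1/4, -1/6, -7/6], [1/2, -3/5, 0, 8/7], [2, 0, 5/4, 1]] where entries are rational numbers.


The trace is the sum of diagonal entries.
Diagonal: M[1,1] = 4/3, M[2,2] = -1/4, M[3,3] = 0, M[4,4] = 1
Tr(M) = 4/3 + -1/4 + 0 + 1
Computing step by step:
After adding M[1,1]: 4/3
After adding M[2,2]: 13/12
After adding M[3,3]: 13/12
After adding M[4,4]: 25/12
Tr(M) = 25/12

25/12


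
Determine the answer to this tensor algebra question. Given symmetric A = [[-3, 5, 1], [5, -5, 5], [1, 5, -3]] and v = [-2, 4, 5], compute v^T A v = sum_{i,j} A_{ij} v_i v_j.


First compute Av:
(Av)_1 = -3*-2 + 5*4 + 1*5 = 31
(Av)_2 = 5*-2 + -5*4 + 5*5 = -5
(Av)_3 = 1*-2 + 5*4 + -3*5 = 3
Av = [31, -5, 3]
Then v^T (Av) = -2*31 + 4*-5 + 5*3
= -62 + -20 + 15 = -67

-67


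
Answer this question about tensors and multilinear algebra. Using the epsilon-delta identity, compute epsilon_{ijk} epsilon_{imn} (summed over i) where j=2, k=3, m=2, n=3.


Using the identity: epsilon_{ijk} epsilon_{imn} = delta_{jm} delta_{kn} - delta_{jn} delta_{km}.
delta_{22} = 1
delta_{33} = 1
delta_{23} = 0
delta_{32} = 0
Result = 1 * 1 - 0 * 0 = 1 - 0 = 1

1


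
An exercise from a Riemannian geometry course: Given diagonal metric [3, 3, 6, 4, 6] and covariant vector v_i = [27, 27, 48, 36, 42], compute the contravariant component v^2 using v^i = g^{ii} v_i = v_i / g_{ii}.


To raise an index with a diagonal metric: v^i = v_i / g_{ii}.
For index 2: v_2 = 27, g_{22} = 3
v^2 = 27 / 3 = 9

9


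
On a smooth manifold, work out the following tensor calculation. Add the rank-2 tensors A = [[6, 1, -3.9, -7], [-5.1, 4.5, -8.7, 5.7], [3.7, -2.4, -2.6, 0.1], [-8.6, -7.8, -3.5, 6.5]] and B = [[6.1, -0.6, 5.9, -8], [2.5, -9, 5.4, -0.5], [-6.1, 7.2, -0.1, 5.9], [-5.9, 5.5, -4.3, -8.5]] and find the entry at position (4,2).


Tensor addition is component-wise: (A + B)_{ij} = A_{ij} + B_{ij}.
A_{42} = -7.8
B_{42} = 5.5
(A + B)_{42} = -7.8 + 5.5 = -2.3

-2.3


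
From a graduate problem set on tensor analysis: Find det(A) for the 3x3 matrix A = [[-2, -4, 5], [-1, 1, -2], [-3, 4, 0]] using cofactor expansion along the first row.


Expanding along the first row, det(A) = a11*M_11 - a12*M_12 + a13*M_13, where M_1j is the (1,j) minor.
Minor M_11 = 1*0 - -2*4 = 8
Minor M_12 = -1*0 - -2*-3 = -6
Minor M_13 = -1*4 - 1*-3 = -1
det = -2*(8) - -4*(-6) + 5*(-1)
    = -16 - 24 + -5
    = -45

-45


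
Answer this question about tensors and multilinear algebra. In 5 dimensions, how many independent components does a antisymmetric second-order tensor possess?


A antisymmetric rank-2 tensor in d dimensions has d(d-1)/2 independent components.
d = 5
d(d-1)/2 = 5 * 4 / 2 = 20 / 2 = 10

10


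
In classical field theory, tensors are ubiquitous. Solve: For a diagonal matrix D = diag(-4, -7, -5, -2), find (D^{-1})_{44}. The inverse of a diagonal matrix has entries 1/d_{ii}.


For a diagonal matrix, the inverse has entries (D^{-1})_{ii} = 1/d_{ii}.
The diagonal entries are: d_{11} = -4, d_{22} = -7, d_{33} = -5, d_{44} = -2
We need (D^{-1})_{44} = 1/d_{44} = 1/-2 = -1/2

-1/2


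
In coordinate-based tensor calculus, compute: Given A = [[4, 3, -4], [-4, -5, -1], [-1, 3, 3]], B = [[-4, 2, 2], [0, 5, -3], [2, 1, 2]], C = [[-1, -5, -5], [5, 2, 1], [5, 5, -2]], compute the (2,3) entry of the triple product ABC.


(ABC)_{23} = sum_m (AB)_{2m} C_{m3}. First compute row 2 of AB.
(AB)_{21} = -4*-4 + -5*0 + -1*2 = 14
(AB)_{22} = -4*2 + -5*5 + -1*1 = -34
(AB)_{23} = -4*2 + -5*-3 + -1*2 = 5
Now contract with column 3 of C:
(AB)_{21} * C_{13} = 14 * -5 = -70
(AB)_{22} * C_{23} = -34 * 1 = -34
(AB)_{23} * C_{33} = 5 * -2 = -10
(ABC)_{23} = -70 + -34 + -10 = -114

-114


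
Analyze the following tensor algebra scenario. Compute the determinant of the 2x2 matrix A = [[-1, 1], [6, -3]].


For a 2x2 matrix [[a, b], [c, d]], det = a*d - b*c.
a = -1, b = 1, c = 6, d = -3
a*d = -1 * -3 = 3
b*c = 1 * 6 = 6
det = 3 - 6 = -3

-3


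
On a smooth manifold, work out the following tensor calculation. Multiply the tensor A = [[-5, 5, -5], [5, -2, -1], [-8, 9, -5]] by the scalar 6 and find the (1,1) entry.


Scalar multiplication: (cA)_{ij} = c * A_{ij}.
c = 6
A_{11} = -5
(cA)_{11} = 6 * -5 = -30

-30


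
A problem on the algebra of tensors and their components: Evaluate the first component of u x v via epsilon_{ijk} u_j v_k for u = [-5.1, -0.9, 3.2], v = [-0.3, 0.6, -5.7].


(u x v)_1 = sum_{j,k} epsilon_{1jk} u_j v_k. Only permutations of (1,2,3) contribute; the two non-zero terms are:
eps_{123} u_2 v_3 = 1 * -0.9 * -5.7 = 5.13
eps_{132} u_3 v_2 = -1 * 3.2 * 0.6 = -1.92
(u x v)_1 = 3.21

3.21


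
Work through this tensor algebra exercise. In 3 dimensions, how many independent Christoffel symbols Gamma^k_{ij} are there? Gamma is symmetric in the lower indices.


Christoffel symbols Gamma^k_{ij} are symmetric in i,j, so there are d * d(d+1)/2 independent symbols.
d = 3
d(d+1)/2 = 3 * 4 / 2 = 6
Total = 3 * 6 = 18

18


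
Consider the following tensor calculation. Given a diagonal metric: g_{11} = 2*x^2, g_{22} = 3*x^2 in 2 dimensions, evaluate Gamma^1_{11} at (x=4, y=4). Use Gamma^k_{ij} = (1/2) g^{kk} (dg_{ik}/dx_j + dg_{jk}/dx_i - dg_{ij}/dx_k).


For a diagonal metric, Gamma^k_{ij} = (1/2) g^{kk} (dg_{ik}/dx_j + dg_{jk}/dx_i - dg_{ij}/dx_k).
The metric is diagonal, so g_{ab} = 0 for a != b.
At the given point: g_{11} = 32, g_{22} = 48
g^{11} = 1/32
dg_{11}/dx_1 = dg_{11}/dx_1 = 16
dg_{11}/dx_1 = dg_{11}/dx_1 = 16
dg_{11}/dx_1 = dg_{11}/dx_1 = 16
Numerator = 16 + 16 - 16 = 16
Gamma^1_{11} = 16 / (2 * 32) = 1/4

1/4


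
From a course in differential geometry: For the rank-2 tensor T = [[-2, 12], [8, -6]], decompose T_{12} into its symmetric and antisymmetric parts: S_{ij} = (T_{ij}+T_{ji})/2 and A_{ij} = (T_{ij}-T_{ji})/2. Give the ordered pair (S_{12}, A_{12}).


T_{12} = 12
T_{21} = 8
S_{12} = (12 + 8)/2 = 20/2 = 10
A_{12} = (12 - 8)/2 = 4/2 = 2
Check: S + A = 10 + 2 = 12 = T_{12}.

(10, 2)


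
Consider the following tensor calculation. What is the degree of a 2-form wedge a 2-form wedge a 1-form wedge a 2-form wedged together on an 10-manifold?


The degree of a wedge product is the sum of the degrees of the individual forms.
Degrees: 2, 2, 1, 2
Total degree = 2 + 2 + 1 + 2 = 7

7


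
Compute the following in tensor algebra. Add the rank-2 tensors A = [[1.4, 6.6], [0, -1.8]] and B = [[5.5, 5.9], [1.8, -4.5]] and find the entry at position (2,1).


Tensor addition is component-wise: (A + B)_{ij} = A_{ij} + B_{ij}.
A_{21} = 0
B_{21} = 1.8
(A + B)_{21} = 0 + 1.8 = 1.8

1.8


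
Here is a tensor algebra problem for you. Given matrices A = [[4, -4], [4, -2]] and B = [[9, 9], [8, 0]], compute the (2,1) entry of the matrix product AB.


(AB)_{ij} = sum_k A_{ik} B_{kj}.
For i=2, j=1:
A_{21} * B_{11} = 4 * 9 = 36
A_{22} * B_{21} = -2 * 8 = -16
Sum = 36 + -16 = 20

20


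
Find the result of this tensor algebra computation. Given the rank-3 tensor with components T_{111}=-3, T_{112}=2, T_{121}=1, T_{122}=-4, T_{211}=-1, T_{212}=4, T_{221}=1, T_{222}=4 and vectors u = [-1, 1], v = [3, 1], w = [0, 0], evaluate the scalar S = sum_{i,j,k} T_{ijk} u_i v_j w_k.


S = sum over i,j,k of T_{ijk} u_i v_j w_k. Expanding all 8 terms:
T_{111}*u_1*v_1*w_1 = -3*-1*3*0 = 0  (running total: 0)
T_{112}*u_1*v_1*w_2 = 2*-1*3*0 = 0  (running total: 0)
T_{121}*u_1*v_2*w_1 = 1*-1*1*0 = 0  (running total: 0)
T_{122}*u_1*v_2*w_2 = -4*-1*1*0 = 0  (running total: 0)
T_{211}*u_2*v_1*w_1 = -1*1*3*0 = 0  (running total: 0)
T_{212}*u_2*v_1*w_2 = 4*1*3*0 = 0  (running total: 0)
T_{221}*u_2*v_2*w_1 = 1*1*1*0 = 0  (running total: 0)
T_{222}*u_2*v_2*w_2 = 4*1*1*0 = 0  (running total: 0)
S = 0

0


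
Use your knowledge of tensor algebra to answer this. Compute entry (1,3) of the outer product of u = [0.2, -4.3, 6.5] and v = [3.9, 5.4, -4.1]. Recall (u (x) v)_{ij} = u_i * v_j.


The outer product entry T_{ij} = u_i * v_j.
We need i=1, j=3.
u_1 = 0.2, v_3 = -4.1
T_{1,3} = 0.2 * -4.1 = -0.82

-0.82


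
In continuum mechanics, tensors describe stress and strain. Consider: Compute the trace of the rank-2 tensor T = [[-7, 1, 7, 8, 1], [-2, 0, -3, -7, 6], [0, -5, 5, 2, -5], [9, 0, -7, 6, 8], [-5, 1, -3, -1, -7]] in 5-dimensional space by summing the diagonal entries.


The contraction (trace) of a rank-2 tensor is the sum of its diagonal elements.
Diagonal entries: A[1,1] = -7, A[2,2] = 0, A[3,3] = 5, A[4,4] = 6, A[5,5] = -7
Tr(A) = -7 + 0 + 5 + 6 + -7 = -3

-3


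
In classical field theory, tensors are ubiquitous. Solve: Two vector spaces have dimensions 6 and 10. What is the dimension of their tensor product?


The dimension of a tensor product is the product of dimensions.
dim(V) = 6, dim(W) = 10
dim(V (x) W) = 6 * 10 = 60

60


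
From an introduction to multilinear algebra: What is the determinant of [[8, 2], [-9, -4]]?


For a 2x2 matrix [[a, b], [c, d]], det = a*d - b*c.
a = 8, b = 2, c = -9, d = -4
a*d = 8 * -4 = -32
b*c = 2 * -9 = -18
det = -32 - -18 = -14

-14


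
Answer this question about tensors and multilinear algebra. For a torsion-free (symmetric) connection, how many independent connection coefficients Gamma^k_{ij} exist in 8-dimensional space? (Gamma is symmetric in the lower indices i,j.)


Christoffel symbols Gamma^k_{ij} are symmetric in i,j, so there are d * d(d+1)/2 independent symbols.
d = 8
d(d+1)/2 = 8 * 9 / 2 = 36
Total = 8 * 36 = 288

288


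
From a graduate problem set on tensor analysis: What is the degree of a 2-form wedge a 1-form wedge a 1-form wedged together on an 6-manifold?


The degree of a wedge product is the sum of the degrees of the individual forms.
Degrees: 2, 1, 1
Total degree = 2 + 1 + 1 = 4

4


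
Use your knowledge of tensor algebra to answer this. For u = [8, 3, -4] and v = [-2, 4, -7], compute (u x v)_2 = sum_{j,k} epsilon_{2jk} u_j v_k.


(u x v)_2 = sum_{j,k} epsilon_{2jk} u_j v_k. Only permutations of (1,2,3) contribute; the two non-zero terms are:
eps_{213} u_1 v_3 = -1 * 8 * -7 = 56
eps_{231} u_3 v_1 = 1 * -4 * -2 = 8
(u x v)_2 = 64

64


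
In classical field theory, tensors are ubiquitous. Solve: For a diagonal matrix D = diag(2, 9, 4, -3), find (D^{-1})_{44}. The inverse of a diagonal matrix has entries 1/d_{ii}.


For a diagonal matrix, the inverse has entries (D^{-1})_{ii} = 1/d_{ii}.
The diagonal entries are: d_{11} = 2, d_{22} = 9, d_{33} = 4, d_{44} = -3
We need (D^{-1})_{44} = 1/d_{44} = 1/-3 = -1/3

-1/3


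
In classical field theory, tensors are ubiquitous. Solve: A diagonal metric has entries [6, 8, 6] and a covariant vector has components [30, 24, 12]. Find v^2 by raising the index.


To raise an index with a diagonal metric: v^i = v_i / g_{ii}.
For index 2: v_2 = 24, g_{22} = 8
v^2 = 24 / 8 = 3

3


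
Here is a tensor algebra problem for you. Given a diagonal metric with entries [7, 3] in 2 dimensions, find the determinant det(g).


For a diagonal metric, the determinant is the product of diagonal entries.
Diagonal entries: 7, 3
det(g) = 7 * 3 = 21

21


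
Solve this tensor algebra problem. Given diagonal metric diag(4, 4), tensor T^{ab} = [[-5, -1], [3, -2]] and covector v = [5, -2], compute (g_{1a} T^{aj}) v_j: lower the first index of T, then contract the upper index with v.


Step 1: lower the first index. For a diagonal metric, g_{ia} T^{aj} = g_{ii} T^{ij} (no sum on i).
g_{11} = 4
S_1{}^1 = 4 * T^{11} = 4 * -5 = -20
S_1{}^2 = 4 * T^{12} = 4 * -1 = -4
Step 2: contract S_1{}^j with v_j.
S_1{}^1 * v_1 = -20 * 5 = -100
S_1{}^2 * v_2 = -4 * -2 = 8
Result = -100 + 8 = -92

-92


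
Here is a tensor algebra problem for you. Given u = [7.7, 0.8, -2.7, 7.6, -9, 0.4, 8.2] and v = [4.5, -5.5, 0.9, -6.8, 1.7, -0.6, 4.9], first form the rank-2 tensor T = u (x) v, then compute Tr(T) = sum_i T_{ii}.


The outer product gives T_{ij} = u_i v_j.
The trace (contraction) is Tr(T) = sum_i T_{ii} = sum_i u_i v_i.
Diagonal entries:
T_{11} = u_1 * v_1 = 7.7 * 4.5 = 34.65
T_{22} = u_2 * v_2 = 0.8 * -5.5 = -4.4
T_{33} = u_3 * v_3 = -2.7 * 0.9 = -2.43
T_{44} = u_4 * v_4 = 7.6 * -6.8 = -51.68
T_{55} = u_5 * v_5 = -9 * 1.7 = -15.3
T_{66} = u_6 * v_6 = 0.4 * -0.6 = -0.24
T_{77} = u_7 * v_7 = 8.2 * 4.9 = 40.18
Tr(T) = 34.65 + -4.4 + -2.43 + -51.68 + -15.3 + -0.24 + 40.18 = 0.78

0.78


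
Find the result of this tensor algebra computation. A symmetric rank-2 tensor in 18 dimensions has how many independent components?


A symmetric rank-2 tensor in d dimensions has d(d+1)/2 independent components.
d = 18
d(d+1)/2 = 18 * 19 / 2 = 342 / 2 = 171

171


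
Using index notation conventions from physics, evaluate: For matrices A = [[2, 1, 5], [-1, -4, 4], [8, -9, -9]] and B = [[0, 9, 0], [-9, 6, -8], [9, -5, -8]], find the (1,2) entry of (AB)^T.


(AB)^T_{ij} = (AB)_{ji} = sum_k A_{jk} B_{ki}.
For i=1, j=2 we need (AB)_{21}:
A_{21} * B_{11} = -1 * 0 = 0
A_{22} * B_{21} = -4 * -9 = 36
A_{23} * B_{31} = 4 * 9 = 36
Sum = 0 + 36 + 36 = 72

72


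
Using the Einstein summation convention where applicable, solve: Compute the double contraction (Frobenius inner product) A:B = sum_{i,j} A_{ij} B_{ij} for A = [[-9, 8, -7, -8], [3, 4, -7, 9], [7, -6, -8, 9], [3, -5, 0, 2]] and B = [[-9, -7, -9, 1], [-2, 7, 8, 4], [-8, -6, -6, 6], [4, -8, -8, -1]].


A:B = sum over all i,j of A_{ij} * B_{ij}.
Row 1: -9*-9=81, 8*-7=-56, -7*-9=63, -8*1=-8 => row sum = 80
Row 2: 3*-2=-6, 4*7=28, -7*8=-56, 9*4=36 => row sum = 2
Row 3: 7*-8=-56, -6*-6=36, -8*-6=48, 9*6=54 => row sum = 82
Row 4: 3*4=12, -5*-8=40, 0*-8=0, 2*-1=-2 => row sum = 50
Total = 80 + 2 + 82 + 50 = 214

214


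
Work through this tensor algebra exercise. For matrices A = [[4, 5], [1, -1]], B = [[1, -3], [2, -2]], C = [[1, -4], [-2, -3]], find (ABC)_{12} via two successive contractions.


(ABC)_{12} = sum_m (AB)_{1m} C_{m2}. First compute row 1 of AB.
(AB)_{11} = 4*1 + 5*2 = 14
(AB)_{12} = 4*-3 + 5*-2 = -22
Now contract with column 2 of C:
(AB)_{11} * C_{12} = 14 * -4 = -56
(AB)_{12} * C_{22} = -22 * -3 = 66
(ABC)_{12} = -56 + 66 = 10

10


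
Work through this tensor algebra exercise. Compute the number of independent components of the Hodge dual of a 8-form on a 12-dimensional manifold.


The Hodge dual of a p-form on an n-dimensional manifold is an (n-p)-form.
n = 12, p = 8, so dual degree = 12 - 8 = 4
The number of components is C(n, n-p) = C(12, 4) = 495

495


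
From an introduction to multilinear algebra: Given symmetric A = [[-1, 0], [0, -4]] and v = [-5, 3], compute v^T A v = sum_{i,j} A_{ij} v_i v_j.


First compute Av:
(Av)_1 = -1*-5 + 0*3 = 5
(Av)_2 = 0*-5 + -4*3 = -12
Av = [5, -12]
Then v^T (Av) = -5*5 + 3*-12
= -25 + -36 = -61

-61


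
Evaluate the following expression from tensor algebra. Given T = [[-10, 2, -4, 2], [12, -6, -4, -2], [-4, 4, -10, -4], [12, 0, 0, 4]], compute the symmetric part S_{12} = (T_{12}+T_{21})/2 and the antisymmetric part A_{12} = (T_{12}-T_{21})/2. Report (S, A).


T_{12} = 2
T_{21} = 12
S_{12} = (2 + 12)/2 = 14/2 = 7
A_{12} = (2 - 12)/2 = -10/2 = -5
Check: S + A = 7 + -5 = 2 = T_{12}.

(7, -5)


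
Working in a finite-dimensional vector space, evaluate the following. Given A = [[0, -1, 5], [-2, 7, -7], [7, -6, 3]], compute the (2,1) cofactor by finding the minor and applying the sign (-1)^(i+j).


To find cofactor C_{21}, delete row 2 and column 1.
The resulting 2x2 submatrix is: [[-1, 5], [-6, 3]]
Minor M_{21} = -1*3 - 5*-6
  = -3 - -30 = 27
Sign = (-1)^(2+1) = (-1)^3 = -1
Cofactor C_{21} = -1 * 27 = -27

-27


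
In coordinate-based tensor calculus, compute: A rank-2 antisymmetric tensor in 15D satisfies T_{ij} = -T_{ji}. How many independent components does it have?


An antisymmetric rank-2 tensor satisfies A_{ij} = -A_{ji}, so diagonal entries are zero.
The independent components are the upper-triangular entries: C(n, 2) = n(n-1)/2.
n = 15
C(15, 2) = 15 * 14 / 2 = 210 / 2 = 105

105


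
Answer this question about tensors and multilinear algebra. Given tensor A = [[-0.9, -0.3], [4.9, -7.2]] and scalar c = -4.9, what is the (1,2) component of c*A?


Scalar multiplication: (cA)_{ij} = c * A_{ij}.
c = -4.9
A_{12} = -0.3
(cA)_{12} = -4.9 * -0.3 = 1.47

1.47


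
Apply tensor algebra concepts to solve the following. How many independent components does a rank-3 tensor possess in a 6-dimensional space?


The number of components of a rank-r tensor in d dimensions is d^r.
Here d = 6 and r = 3.
6^3 = 216

216


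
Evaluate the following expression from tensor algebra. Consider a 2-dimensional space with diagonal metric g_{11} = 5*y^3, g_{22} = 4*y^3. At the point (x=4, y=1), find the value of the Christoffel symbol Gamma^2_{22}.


For a diagonal metric, Gamma^k_{ij} = (1/2) g^{kk} (dg_{ik}/dx_j + dg_{jk}/dx_i - dg_{ij}/dx_k).
The metric is diagonal, so g_{ab} = 0 for a != b.
At the given point: g_{11} = 5, g_{22} = 4
g^{22} = 1/4
dg_{22}/dx_2 = dg_{22}/dx_2 = 12
dg_{22}/dx_2 = dg_{22}/dx_2 = 12
dg_{22}/dx_2 = dg_{22}/dx_2 = 12
Numerator = 12 + 12 - 12 = 12
Gamma^2_{22} = 12 / (2 * 4) = 3/2

3/2


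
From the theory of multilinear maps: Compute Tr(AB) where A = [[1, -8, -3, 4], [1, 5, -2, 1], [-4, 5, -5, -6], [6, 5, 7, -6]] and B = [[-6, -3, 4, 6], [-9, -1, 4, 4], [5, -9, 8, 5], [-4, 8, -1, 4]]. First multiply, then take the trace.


Tr(AB) = sum_i (AB)_{ii} where (AB)_{ii} = sum_k A_{ik} B_{ki}.
(AB)_{11} = 1*-6 + -8*-9 + -3*5 + 4*-4 = 35
(AB)_{22} = 1*-3 + 5*-1 + -2*-9 + 1*8 = 18
(AB)_{33} = -4*4 + 5*4 + -5*8 + -6*-1 = -30
(AB)_{44} = 6*6 + 5*4 + 7*5 + -6*4 = 67
Tr(AB) = 35 + 18 + -30 + 67 = 90

90


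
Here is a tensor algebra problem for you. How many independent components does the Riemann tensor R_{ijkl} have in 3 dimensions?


The Riemann tensor in d dimensions has d^2(d^2 - 1)/12 independent components.
d = 3, so d^2 = 9
d^2 - 1 = 8
d^2(d^2 - 1) = 9 * 8 = 72
Divide by 12: 72 / 12 = 6

6


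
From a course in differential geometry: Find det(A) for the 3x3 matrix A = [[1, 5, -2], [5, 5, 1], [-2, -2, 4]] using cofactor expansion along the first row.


Expanding along the first row, det(A) = a11*M_11 - a12*M_12 + a13*M_13, where M_1j is the (1,j) minor.
Minor M_11 = 5*4 - 1*-2 = 22
Minor M_12 = 5*4 - 1*-2 = 22
Minor M_13 = 5*-2 - 5*-2 = 0
det = 1*(22) - 5*(22) + -2*(0)
    = 22 - 110 + 0
    = -88

-88


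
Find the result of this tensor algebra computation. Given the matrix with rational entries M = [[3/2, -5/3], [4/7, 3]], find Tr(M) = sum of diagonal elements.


The trace is the sum of diagonal entries.
Diagonal: M[1,1] = 3/2, M[2,2] = 3
Tr(M) = 3/2 + 3
Computing step by step:
After adding M[1,1]: 3/2
After adding M[2,2]: 9/2
Tr(M) = 9/2

9/2


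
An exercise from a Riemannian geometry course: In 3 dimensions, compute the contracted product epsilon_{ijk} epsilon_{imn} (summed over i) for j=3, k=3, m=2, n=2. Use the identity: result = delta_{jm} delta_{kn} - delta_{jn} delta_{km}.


Using the identity: epsilon_{ijk} epsilon_{imn} = delta_{jm} delta_{kn} - delta_{jn} delta_{km}.
delta_{32} = 0
delta_{32} = 0
delta_{32} = 0
delta_{32} = 0
Result = 0 * 0 - 0 * 0 = 0 - 0 = 0

0


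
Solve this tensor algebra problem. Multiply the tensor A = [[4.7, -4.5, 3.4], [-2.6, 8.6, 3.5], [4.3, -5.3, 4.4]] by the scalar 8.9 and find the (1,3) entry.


Scalar multiplication: (cA)_{ij} = c * A_{ij}.
c = 8.9
A_{13} = 3.4
(cA)_{13} = 8.9 * 3.4 = 30.26

30.26


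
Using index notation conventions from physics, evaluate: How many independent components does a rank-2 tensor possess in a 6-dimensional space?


The number of components of a rank-r tensor in d dimensions is d^r.
Here d = 6 and r = 2.
6^2 = 36

36


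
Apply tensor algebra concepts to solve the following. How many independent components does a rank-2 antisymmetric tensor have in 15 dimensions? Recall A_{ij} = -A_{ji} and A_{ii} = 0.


An antisymmetric rank-2 tensor satisfies A_{ij} = -A_{ji}, so diagonal entries are zero.
The independent components are the upper-triangular entries: C(n, 2) = n(n-1)/2.
n = 15
C(15, 2) = 15 * 14 / 2 = 210 / 2 = 105

105


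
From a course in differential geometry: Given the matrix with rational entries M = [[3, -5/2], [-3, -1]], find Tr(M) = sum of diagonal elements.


The trace is the sum of diagonal entries.
Diagonal: M[1,1] = 3, M[2,2] = -1
Tr(M) = 3 + -1
Computing step by step:
After adding M[1,1]: 3
After adding M[2,2]: 2
Tr(M) = 2

2


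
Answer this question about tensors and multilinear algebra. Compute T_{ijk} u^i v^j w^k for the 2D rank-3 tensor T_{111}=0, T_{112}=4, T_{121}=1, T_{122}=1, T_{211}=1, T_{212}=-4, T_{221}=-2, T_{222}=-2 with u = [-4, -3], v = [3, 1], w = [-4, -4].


S = sum over i,j,k of T_{ijk} u_i v_j w_k. Expanding all 8 terms:
T_{111}*u_1*v_1*w_1 = 0*-4*3*-4 = 0  (running total: 0)
T_{112}*u_1*v_1*w_2 = 4*-4*3*-4 = 192  (running total: 192)
T_{121}*u_1*v_2*w_1 = 1*-4*1*-4 = 16  (running total: 208)
T_{122}*u_1*v_2*w_2 = 1*-4*1*-4 = 16  (running total: 224)
T_{211}*u_2*v_1*w_1 = 1*-3*3*-4 = 36  (running total: 260)
T_{212}*u_2*v_1*w_2 = -4*-3*3*-4 = -144  (running total: 116)
T_{221}*u_2*v_2*w_1 = -2*-3*1*-4 = -24  (running total: 92)
T_{222}*u_2*v_2*w_2 = -2*-3*1*-4 = -24  (running total: 68)
S = 68

68


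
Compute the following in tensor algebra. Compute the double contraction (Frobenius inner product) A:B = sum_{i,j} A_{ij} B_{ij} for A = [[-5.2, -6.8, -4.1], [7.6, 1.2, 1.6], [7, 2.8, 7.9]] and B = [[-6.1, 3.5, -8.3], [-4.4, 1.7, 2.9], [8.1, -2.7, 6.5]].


A:B = sum over all i,j of A_{ij} * B_{ij}.
Row 1: -5.2*-6.1=31.72, -6.8*3.5=-23.8, -4.1*-8.3=34.03 => row sum = 41.95
Row 2: 7.6*-4.4=-33.44, 1.2*1.7=2.04, 1.6*2.9=4.64 => row sum = -26.76
Row 3: 7*8.1=56.7, 2.8*-2.7=-7.56, 7.9*6.5=51.35 => row sum = 100.49
Total = 41.95 + -26.76 + 100.49 = 115.68

115.68
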